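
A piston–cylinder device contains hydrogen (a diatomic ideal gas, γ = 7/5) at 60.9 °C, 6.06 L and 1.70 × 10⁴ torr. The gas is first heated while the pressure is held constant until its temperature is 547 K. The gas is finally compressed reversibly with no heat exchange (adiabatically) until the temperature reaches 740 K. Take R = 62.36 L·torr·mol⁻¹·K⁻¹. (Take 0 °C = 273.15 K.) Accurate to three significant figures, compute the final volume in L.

V₃ ≈ 4.66 L

Convert: T₁ = 334.0 K.
P constant ⇒ V ∝ T: P₂ = P₁; V₂ = V₁·(T₂/T₁) = 9.923 L.
Adiabatic (γ = 7/5), T V^(γ−1) and P V^γ constant: P₃ = P₂·(T₃/T₂)^(γ/(γ−1)) = 4.896e+04 torr; V₃ = V₂·(T₂/T₃)^(1/(γ−1)) = 4.662 L.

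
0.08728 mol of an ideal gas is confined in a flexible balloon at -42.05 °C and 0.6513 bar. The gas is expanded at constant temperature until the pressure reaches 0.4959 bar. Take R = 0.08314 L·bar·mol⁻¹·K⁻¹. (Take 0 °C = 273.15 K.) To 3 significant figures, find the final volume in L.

Convert: T₁ = 231.1 K.
From PV = nRT: V₁ = nRT₁/P₁ = 2.575 L.
T constant ⇒ Boyle's law P V = const: T₂ = T₁; V₂ = V₁·(P₁/P₂) = 3.382 L.

V₂ ≈ 3.38 L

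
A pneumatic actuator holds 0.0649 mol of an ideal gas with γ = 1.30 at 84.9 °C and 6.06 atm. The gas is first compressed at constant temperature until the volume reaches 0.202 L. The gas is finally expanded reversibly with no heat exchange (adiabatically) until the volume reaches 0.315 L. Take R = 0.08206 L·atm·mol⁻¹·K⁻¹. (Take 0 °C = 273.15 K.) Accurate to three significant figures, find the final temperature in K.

T₃ ≈ 313 K

Convert: T₁ = 358.0 K.
From PV = nRT: V₁ = nRT₁/P₁ = 0.3147 L.
Isothermal, so P V is constant: T₂ = T₁; P₂ = P₁·(V₁/V₂) = 9.440 atm.
Reversible adiabatic, γ = 1.30: T₃ = T₂·(V₂/V₃)^(γ−1) = 313.4 K; P₃ = P₂·(V₂/V₃)^γ = 5.298 atm.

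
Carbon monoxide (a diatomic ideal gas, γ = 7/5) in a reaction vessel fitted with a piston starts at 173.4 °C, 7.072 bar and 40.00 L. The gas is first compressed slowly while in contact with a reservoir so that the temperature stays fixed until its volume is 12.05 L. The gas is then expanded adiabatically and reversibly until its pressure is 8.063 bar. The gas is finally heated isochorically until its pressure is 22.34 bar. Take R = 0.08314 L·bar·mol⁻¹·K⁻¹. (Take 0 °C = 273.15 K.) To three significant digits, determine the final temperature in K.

Convert: T₁ = 446.5 K.
T constant ⇒ Boyle's law P V = const: T₂ = T₁; P₂ = P₁·(V₁/V₂) = 23.48 bar.
Adiabatic (γ = 7/5), T V^(γ−1) and P V^γ constant: T₃ = T₂·(P₃/P₂)^((γ−1)/γ) = 329.1 K; V₃ = V₂·(P₂/P₃)^(1/γ) = 25.85 L.
Isochoric, so P/T is constant: V₄ = V₃; T₄ = T₃·(P₄/P₃) = 911.7 K.

T₄ ≈ 912 K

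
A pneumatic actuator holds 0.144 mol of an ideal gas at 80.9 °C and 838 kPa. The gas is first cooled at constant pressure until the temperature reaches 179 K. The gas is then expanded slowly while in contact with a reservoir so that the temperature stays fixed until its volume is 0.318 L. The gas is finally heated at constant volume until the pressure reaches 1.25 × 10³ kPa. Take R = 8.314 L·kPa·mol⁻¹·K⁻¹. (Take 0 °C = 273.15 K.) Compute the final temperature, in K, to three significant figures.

Convert: T₁ = 354.0 K.
From PV = nRT: V₁ = nRT₁/P₁ = 0.5058 L.
Isobaric, so V/T is constant: P₂ = P₁; V₂ = V₁·(T₂/T₁) = 0.2557 L.
T constant ⇒ Boyle's law P V = const: T₃ = T₂; P₃ = P₂·(V₂/V₃) = 673.9 kPa.
Isochoric, so P/T is constant: V₄ = V₃; T₄ = T₃·(P₄/P₃) = 332.0 K.

T₄ ≈ 332 K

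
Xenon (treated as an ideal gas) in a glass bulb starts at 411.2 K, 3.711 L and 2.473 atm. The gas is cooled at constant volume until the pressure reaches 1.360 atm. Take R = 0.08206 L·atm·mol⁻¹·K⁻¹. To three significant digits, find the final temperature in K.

V constant ⇒ P ∝ T: V₂ = V₁; T₂ = T₁·(P₂/P₁) = 226.1 K.

T₂ ≈ 226 K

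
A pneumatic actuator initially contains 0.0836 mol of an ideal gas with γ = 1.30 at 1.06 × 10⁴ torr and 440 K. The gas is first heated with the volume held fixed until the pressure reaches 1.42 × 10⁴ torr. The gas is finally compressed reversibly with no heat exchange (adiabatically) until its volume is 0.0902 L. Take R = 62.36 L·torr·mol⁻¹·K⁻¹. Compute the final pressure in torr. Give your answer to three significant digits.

P₃ ≈ 4.43e+04 torr

From PV = nRT: V₁ = nRT₁/P₁ = 0.2164 L.
V constant ⇒ P ∝ T: V₂ = V₁; T₂ = T₁·(P₂/P₁) = 589.4 K.
Reversible adiabatic, γ = 1.30: T₃ = T₂·(V₂/V₃)^(γ−1) = 766.4 K; P₃ = P₂·(V₂/V₃)^γ = 4.430e+04 torr.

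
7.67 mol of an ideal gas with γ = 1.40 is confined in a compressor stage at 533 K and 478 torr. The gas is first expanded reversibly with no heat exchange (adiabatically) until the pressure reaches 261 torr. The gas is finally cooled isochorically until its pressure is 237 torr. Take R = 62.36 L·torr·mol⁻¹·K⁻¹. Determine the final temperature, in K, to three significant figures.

T₃ ≈ 407 K

From PV = nRT: V₁ = nRT₁/P₁ = 533.3 L.
Reversible adiabatic, γ = 1.40: T₂ = T₁·(P₂/P₁)^((γ−1)/γ) = 448.4 K; V₂ = V₁·(P₁/P₂)^(1/γ) = 821.7 L.
V constant ⇒ P ∝ T: V₃ = V₂; T₃ = T₂·(P₃/P₂) = 407.1 K.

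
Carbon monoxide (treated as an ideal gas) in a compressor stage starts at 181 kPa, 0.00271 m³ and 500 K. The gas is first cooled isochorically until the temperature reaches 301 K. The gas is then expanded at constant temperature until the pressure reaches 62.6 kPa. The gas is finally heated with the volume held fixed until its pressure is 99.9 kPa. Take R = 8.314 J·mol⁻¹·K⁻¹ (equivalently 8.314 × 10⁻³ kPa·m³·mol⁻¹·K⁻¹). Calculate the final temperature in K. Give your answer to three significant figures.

V constant ⇒ P ∝ T: V₂ = V₁; P₂ = P₁·(T₂/T₁) = 109.0 kPa.
T constant ⇒ Boyle's law P V = const: T₃ = T₂; V₃ = V₂·(P₂/P₃) = 0.004717 m³.
Isochoric, so P/T is constant: V₄ = V₃; T₄ = T₃·(P₄/P₃) = 480.3 K.

T₄ ≈ 480 K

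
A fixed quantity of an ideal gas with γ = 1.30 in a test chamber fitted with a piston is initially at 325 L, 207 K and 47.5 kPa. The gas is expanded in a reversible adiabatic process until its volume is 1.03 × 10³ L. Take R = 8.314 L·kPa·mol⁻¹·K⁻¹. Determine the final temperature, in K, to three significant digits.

Adiabatic (γ = 1.30), T V^(γ−1) and P V^γ constant: T₂ = T₁·(V₁/V₂)^(γ−1) = 146.4 K; P₂ = P₁·(V₁/V₂)^γ = 10.60 kPa.

T₂ ≈ 146 K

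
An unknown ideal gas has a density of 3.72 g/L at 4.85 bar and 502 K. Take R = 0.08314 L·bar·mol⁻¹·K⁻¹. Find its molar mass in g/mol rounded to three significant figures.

M ≈ 32.0 g/mol

ρ = PM/(RT) ⇒ M = ρRT/P = (3.72 × 0.08314 × 502.0) / 4.85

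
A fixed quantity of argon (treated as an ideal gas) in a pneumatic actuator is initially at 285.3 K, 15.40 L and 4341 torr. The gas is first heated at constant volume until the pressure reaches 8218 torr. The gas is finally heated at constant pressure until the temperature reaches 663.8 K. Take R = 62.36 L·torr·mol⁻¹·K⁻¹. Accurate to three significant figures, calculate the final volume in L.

V₃ ≈ 18.9 L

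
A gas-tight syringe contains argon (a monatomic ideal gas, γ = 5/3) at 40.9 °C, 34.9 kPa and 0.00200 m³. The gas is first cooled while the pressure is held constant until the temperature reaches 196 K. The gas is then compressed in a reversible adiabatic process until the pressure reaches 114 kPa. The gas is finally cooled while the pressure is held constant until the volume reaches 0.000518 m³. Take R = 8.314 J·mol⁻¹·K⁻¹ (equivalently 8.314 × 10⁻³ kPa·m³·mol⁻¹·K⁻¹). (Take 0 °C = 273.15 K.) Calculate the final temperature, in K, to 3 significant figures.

T₄ ≈ 266 K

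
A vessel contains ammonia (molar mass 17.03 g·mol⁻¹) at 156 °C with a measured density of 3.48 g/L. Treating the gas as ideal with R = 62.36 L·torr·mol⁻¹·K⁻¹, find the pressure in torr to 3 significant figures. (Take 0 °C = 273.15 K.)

P ≈ 5.47e+03 torr

ρ = PM/(RT) ⇒ P = ρRT/M = (3.48 × 62.36 × 429.1) / 17.03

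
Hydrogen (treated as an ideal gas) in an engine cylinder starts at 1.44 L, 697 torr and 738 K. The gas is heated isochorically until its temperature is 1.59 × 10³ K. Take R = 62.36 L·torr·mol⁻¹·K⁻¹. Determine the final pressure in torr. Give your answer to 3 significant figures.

P₂ ≈ 1.50e+03 torr

Isochoric, so P/T is constant: V₂ = V₁; P₂ = P₁·(T₂/T₁) = 1502 torr.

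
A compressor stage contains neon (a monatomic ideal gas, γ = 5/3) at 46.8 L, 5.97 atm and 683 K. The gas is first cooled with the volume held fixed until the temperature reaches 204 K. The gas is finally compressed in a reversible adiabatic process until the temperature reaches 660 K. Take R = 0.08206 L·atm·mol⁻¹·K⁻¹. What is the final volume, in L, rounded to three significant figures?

V₃ ≈ 8.04 L

V constant ⇒ P ∝ T: V₂ = V₁; P₂ = P₁·(T₂/T₁) = 1.783 atm.
Reversible adiabatic, γ = 5/3: P₃ = P₂·(T₃/T₂)^(γ/(γ−1)) = 33.57 atm; V₃ = V₂·(T₂/T₃)^(1/(γ−1)) = 8.042 L.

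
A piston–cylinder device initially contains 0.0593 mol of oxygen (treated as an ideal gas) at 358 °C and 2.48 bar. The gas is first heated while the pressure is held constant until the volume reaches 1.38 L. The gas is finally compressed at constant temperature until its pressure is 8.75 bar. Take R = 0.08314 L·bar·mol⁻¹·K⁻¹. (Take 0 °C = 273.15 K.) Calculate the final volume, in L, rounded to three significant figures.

Convert: T₁ = 631.1 K.
From PV = nRT: V₁ = nRT₁/P₁ = 1.255 L.
Isobaric, so V/T is constant: P₂ = P₁; T₂ = T₁·(V₂/V₁) = 694.2 K.
T constant ⇒ Boyle's law P V = const: T₃ = T₂; V₃ = V₂·(P₂/P₃) = 0.3911 L.

V₃ ≈ 0.391 L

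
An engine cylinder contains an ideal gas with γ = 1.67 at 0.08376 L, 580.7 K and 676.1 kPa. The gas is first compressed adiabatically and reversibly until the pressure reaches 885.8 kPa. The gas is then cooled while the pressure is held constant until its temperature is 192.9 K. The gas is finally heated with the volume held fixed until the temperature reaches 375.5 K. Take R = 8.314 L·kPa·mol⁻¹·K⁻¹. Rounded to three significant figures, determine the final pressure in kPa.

Adiabatic (γ = 1.67), T V^(γ−1) and P V^γ constant: T₂ = T₁·(P₂/P₁)^((γ−1)/γ) = 647.2 K; V₂ = V₁·(P₁/P₂)^(1/γ) = 0.07125 L.
P constant ⇒ V ∝ T: P₃ = P₂; V₃ = V₂·(T₃/T₂) = 0.02124 L.
V constant ⇒ P ∝ T: V₄ = V₃; P₄ = P₃·(T₄/T₃) = 1724 kPa.

P₄ ≈ 1.72e+03 kPa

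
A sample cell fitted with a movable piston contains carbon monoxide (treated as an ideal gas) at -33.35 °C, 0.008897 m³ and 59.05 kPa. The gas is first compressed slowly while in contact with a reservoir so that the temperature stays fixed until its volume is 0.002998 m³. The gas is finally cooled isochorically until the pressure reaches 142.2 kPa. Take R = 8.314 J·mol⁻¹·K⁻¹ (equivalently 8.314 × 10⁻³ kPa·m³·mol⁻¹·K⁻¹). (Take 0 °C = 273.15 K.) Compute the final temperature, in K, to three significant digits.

T₃ ≈ 195 K

Convert: T₁ = 239.8 K.
T constant ⇒ Boyle's law P V = const: T₂ = T₁; P₂ = P₁·(V₁/V₂) = 175.2 kPa.
V constant ⇒ P ∝ T: V₃ = V₂; T₃ = T₂·(P₃/P₂) = 194.6 K.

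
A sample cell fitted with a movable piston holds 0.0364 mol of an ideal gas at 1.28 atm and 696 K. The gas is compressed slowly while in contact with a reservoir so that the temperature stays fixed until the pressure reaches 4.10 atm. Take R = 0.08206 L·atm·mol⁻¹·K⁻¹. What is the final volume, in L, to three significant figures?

From PV = nRT: V₁ = nRT₁/P₁ = 1.624 L.
Isothermal, so P V is constant: T₂ = T₁; V₂ = V₁·(P₁/P₂) = 0.5071 L.

V₂ ≈ 0.507 L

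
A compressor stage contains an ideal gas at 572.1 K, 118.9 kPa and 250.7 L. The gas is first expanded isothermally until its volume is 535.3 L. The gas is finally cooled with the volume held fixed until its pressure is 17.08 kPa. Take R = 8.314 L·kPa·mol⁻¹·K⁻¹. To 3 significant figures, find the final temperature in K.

Isothermal, so P V is constant: T₂ = T₁; P₂ = P₁·(V₁/V₂) = 55.69 kPa.
Isochoric, so P/T is constant: V₃ = V₂; T₃ = T₂·(P₃/P₂) = 175.5 K.

T₃ ≈ 175 K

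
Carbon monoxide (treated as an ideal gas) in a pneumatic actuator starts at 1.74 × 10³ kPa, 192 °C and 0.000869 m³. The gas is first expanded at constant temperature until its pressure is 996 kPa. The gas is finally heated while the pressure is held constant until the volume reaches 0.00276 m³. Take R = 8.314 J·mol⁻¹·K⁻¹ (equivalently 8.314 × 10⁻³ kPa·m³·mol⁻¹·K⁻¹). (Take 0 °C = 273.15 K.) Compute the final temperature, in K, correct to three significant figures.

Convert: T₁ = 465.1 K.
Isothermal, so P V is constant: T₂ = T₁; V₂ = V₁·(P₁/P₂) = 0.001518 m³.
Isobaric, so V/T is constant: P₃ = P₂; T₃ = T₂·(V₃/V₂) = 845.7 K.

T₃ ≈ 846 K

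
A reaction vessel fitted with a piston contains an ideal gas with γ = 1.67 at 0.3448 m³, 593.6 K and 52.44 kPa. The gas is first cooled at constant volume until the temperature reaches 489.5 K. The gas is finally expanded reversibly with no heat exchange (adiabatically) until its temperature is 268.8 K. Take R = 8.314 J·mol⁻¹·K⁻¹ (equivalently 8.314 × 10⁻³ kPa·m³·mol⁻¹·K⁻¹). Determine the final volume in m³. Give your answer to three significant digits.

V constant ⇒ P ∝ T: V₂ = V₁; P₂ = P₁·(T₂/T₁) = 43.24 kPa.
Reversible adiabatic, γ = 1.67: P₃ = P₂·(T₃/T₂)^(γ/(γ−1)) = 9.706 kPa; V₃ = V₂·(T₂/T₃)^(1/(γ−1)) = 0.8435 m³.

V₃ ≈ 0.844 m³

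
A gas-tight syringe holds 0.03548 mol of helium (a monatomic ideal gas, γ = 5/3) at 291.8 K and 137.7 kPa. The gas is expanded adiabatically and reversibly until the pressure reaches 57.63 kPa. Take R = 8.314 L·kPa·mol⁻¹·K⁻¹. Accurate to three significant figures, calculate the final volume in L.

From PV = nRT: V₁ = nRT₁/P₁ = 0.6251 L.
Reversible adiabatic, γ = 5/3: T₂ = T₁·(P₂/P₁)^((γ−1)/γ) = 206.0 K; V₂ = V₁·(P₁/P₂)^(1/γ) = 1.054 L.

V₂ ≈ 1.05 L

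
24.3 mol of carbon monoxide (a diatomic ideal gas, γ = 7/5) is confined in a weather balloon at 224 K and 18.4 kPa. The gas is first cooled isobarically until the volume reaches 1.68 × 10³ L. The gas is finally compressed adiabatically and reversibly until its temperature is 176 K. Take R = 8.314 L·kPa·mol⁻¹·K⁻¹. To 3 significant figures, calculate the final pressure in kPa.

P₃ ≈ 30.0 kPa

From PV = nRT: V₁ = nRT₁/P₁ = 2459 L.
P constant ⇒ V ∝ T: P₂ = P₁; T₂ = T₁·(V₂/V₁) = 153.0 K.
Reversible adiabatic, γ = 7/5: P₃ = P₂·(T₃/T₂)^(γ/(γ−1)) = 30.03 kPa; V₃ = V₂·(T₂/T₃)^(1/(γ−1)) = 1184 L.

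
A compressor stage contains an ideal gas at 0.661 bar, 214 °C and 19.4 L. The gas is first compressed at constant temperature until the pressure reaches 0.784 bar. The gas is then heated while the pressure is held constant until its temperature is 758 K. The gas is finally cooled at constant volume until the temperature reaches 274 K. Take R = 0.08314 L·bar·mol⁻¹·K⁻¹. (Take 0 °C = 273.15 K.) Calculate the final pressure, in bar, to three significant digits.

Convert: T₁ = 487.1 K.
T constant ⇒ Boyle's law P V = const: T₂ = T₁; V₂ = V₁·(P₁/P₂) = 16.36 L.
P constant ⇒ V ∝ T: P₃ = P₂; V₃ = V₂·(T₃/T₂) = 25.45 L.
Isochoric, so P/T is constant: V₄ = V₃; P₄ = P₃·(T₄/T₃) = 0.2834 bar.

P₄ ≈ 0.283 bar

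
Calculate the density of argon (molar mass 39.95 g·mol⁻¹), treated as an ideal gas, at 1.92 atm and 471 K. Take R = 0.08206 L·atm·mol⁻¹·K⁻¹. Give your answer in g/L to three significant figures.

ρ ≈ 1.98 g/L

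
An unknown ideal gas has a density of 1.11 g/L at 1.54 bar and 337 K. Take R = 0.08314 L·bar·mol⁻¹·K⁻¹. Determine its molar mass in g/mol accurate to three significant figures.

M ≈ 20.2 g/mol

ρ = PM/(RT) ⇒ M = ρRT/P = (1.11 × 0.08314 × 337.0) / 1.54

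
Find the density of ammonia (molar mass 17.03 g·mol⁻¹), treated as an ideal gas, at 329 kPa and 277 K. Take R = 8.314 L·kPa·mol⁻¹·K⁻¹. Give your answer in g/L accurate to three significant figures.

ρ ≈ 2.43 g/L

ρ = PM/(RT) = (329 × 17.03) / (8.314 × 277.0)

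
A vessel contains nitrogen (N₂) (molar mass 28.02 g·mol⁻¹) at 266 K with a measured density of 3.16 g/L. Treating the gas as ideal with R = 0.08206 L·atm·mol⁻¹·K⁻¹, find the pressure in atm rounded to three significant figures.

ρ = PM/(RT) ⇒ P = ρRT/M = (3.16 × 0.08206 × 266.0) / 28.02

P ≈ 2.46 atm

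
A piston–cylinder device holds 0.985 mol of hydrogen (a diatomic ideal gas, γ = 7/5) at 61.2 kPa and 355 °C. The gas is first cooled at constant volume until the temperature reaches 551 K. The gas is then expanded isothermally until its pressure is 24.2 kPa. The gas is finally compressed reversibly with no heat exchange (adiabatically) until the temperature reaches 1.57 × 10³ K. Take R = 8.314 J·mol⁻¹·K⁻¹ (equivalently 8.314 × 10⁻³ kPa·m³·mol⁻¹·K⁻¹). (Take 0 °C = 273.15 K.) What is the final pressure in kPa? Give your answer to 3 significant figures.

P₄ ≈ 945 kPa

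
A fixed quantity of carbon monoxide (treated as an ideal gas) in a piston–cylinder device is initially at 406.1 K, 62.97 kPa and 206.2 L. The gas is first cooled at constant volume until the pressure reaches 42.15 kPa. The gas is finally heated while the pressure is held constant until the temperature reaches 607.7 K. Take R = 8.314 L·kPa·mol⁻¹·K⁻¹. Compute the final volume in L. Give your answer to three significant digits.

Isochoric, so P/T is constant: V₂ = V₁; T₂ = T₁·(P₂/P₁) = 271.8 K.
Isobaric, so V/T is constant: P₃ = P₂; V₃ = V₂·(T₃/T₂) = 461.0 L.

V₃ ≈ 461 L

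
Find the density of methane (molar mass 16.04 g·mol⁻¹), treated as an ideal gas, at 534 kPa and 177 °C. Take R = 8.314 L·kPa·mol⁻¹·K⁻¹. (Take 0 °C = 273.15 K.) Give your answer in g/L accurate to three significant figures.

ρ = PM/(RT) = (534 × 16.04) / (8.314 × 450.1)

ρ ≈ 2.29 g/L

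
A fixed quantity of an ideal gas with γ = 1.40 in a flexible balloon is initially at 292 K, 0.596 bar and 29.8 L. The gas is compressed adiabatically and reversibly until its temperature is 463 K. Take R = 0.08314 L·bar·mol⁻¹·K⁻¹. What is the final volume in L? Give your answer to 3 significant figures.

V₂ ≈ 9.41 L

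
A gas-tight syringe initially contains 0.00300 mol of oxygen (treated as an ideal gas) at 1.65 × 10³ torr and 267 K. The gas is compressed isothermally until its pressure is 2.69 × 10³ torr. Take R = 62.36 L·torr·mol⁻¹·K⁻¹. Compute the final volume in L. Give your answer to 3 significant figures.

From PV = nRT: V₁ = nRT₁/P₁ = 0.03027 L.
T constant ⇒ Boyle's law P V = const: T₂ = T₁; V₂ = V₁·(P₁/P₂) = 0.01857 L.

V₂ ≈ 0.0186 L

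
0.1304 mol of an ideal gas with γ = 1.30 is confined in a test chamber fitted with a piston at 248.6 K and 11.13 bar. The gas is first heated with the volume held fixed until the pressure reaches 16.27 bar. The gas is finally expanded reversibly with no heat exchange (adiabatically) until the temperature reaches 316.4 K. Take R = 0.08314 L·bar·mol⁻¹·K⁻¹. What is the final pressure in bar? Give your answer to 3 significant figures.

From PV = nRT: V₁ = nRT₁/P₁ = 0.2422 L.
Isochoric, so P/T is constant: V₂ = V₁; T₂ = T₁·(P₂/P₁) = 363.4 K.
Adiabatic (γ = 1.30), T V^(γ−1) and P V^γ constant: P₃ = P₂·(T₃/T₂)^(γ/(γ−1)) = 8.927 bar; V₃ = V₂·(T₂/T₃)^(1/(γ−1)) = 0.3843 L.

P₃ ≈ 8.93 bar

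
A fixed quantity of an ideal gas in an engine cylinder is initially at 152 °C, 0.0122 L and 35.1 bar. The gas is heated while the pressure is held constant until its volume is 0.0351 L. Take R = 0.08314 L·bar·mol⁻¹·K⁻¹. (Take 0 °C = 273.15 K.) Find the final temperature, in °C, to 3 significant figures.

T₂ ≈ 950 °C

Convert: T₁ = 425.1 K.
Isobaric, so V/T is constant: P₂ = P₁; T₂ = T₁·(V₂/V₁) = 1223 K.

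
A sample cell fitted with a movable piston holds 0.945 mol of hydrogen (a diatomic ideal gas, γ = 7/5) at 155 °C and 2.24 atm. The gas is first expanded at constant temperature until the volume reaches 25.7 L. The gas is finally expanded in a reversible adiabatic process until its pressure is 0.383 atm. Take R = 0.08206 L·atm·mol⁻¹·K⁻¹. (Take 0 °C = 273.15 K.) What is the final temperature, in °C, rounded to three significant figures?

T₃ ≈ 29.4 °C

Convert: T₁ = 428.1 K.
From PV = nRT: V₁ = nRT₁/P₁ = 14.82 L.
Isothermal, so P V is constant: T₂ = T₁; P₂ = P₁·(V₁/V₂) = 1.292 atm.
Reversible adiabatic, γ = 7/5: T₃ = T₂·(P₃/P₂)^((γ−1)/γ) = 302.5 K; V₃ = V₂·(P₂/P₃)^(1/γ) = 61.25 L.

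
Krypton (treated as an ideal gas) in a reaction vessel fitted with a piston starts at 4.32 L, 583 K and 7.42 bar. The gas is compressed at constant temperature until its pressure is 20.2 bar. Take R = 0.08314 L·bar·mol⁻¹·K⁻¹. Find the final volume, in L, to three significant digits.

V₂ ≈ 1.59 L

T constant ⇒ Boyle's law P V = const: T₂ = T₁; V₂ = V₁·(P₁/P₂) = 1.587 L.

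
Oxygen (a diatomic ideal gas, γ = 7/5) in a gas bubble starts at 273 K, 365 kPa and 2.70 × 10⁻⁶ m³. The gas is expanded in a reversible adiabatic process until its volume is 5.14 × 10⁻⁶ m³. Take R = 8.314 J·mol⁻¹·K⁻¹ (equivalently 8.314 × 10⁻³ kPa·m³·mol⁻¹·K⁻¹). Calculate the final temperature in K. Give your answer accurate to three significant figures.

T₂ ≈ 211 K

Reversible adiabatic, γ = 7/5: T₂ = T₁·(V₁/V₂)^(γ−1) = 211.0 K; P₂ = P₁·(V₁/V₂)^γ = 148.2 kPa.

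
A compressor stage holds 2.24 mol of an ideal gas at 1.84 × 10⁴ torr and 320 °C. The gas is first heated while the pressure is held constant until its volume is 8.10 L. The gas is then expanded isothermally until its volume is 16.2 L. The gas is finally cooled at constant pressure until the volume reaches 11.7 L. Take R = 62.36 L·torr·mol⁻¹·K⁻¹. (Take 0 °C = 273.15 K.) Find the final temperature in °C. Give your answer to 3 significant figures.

Convert: T₁ = 593.1 K.
From PV = nRT: V₁ = nRT₁/P₁ = 4.503 L.
Isobaric, so V/T is constant: P₂ = P₁; T₂ = T₁·(V₂/V₁) = 1067 K.
Isothermal, so P V is constant: T₃ = T₂; P₃ = P₂·(V₂/V₃) = 9200 torr.
Isobaric, so V/T is constant: P₄ = P₃; T₄ = T₃·(V₄/V₃) = 770.6 K.

T₄ ≈ 497 °C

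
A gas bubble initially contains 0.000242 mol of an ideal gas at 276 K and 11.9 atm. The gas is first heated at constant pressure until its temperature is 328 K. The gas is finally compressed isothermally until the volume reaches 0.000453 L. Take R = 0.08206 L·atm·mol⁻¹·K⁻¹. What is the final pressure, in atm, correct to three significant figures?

From PV = nRT: V₁ = nRT₁/P₁ = 0.0004606 L.
Isobaric, so V/T is constant: P₂ = P₁; V₂ = V₁·(T₂/T₁) = 0.0005474 L.
T constant ⇒ Boyle's law P V = const: T₃ = T₂; P₃ = P₂·(V₂/V₃) = 14.38 atm.

P₃ ≈ 14.4 atm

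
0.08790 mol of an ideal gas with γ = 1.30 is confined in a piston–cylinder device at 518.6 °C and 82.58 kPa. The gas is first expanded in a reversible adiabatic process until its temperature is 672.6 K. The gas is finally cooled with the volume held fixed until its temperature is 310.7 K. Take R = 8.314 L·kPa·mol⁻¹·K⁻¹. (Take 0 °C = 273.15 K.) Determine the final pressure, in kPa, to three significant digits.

P₃ ≈ 18.8 kPa

Convert: T₁ = 791.8 K.
From PV = nRT: V₁ = nRT₁/P₁ = 7.007 L.
Adiabatic (γ = 1.30), T V^(γ−1) and P V^γ constant: P₂ = P₁·(T₂/T₁)^(γ/(γ−1)) = 40.73 kPa; V₂ = V₁·(T₁/T₂)^(1/(γ−1)) = 12.07 L.
V constant ⇒ P ∝ T: V₃ = V₂; P₃ = P₂·(T₃/T₂) = 18.82 kPa.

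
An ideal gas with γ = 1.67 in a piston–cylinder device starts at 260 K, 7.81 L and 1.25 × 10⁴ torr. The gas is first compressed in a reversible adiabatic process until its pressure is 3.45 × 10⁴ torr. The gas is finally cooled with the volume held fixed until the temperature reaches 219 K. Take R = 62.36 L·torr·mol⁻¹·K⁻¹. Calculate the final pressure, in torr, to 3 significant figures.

P₃ ≈ 1.93e+04 torr

Reversible adiabatic, γ = 1.67: T₂ = T₁·(P₂/P₁)^((γ−1)/γ) = 390.7 K; V₂ = V₁·(P₁/P₂)^(1/γ) = 4.252 L.
V constant ⇒ P ∝ T: V₃ = V₂; P₃ = P₂·(T₃/T₂) = 1.934e+04 torr.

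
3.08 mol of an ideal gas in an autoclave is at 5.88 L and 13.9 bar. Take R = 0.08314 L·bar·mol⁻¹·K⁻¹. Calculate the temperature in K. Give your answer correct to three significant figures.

PV = nRT ⇒ T = PV/(nR) = (13.9 × 5.88) / (3.08 × 0.08314)

T ≈ 319 K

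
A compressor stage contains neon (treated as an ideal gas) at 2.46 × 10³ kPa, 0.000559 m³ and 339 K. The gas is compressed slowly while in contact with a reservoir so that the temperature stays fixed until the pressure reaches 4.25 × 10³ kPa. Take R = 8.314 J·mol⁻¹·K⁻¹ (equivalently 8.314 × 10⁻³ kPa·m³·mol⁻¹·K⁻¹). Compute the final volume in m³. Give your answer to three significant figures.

T constant ⇒ Boyle's law P V = const: T₂ = T₁; V₂ = V₁·(P₁/P₂) = 0.0003236 m³.

V₂ ≈ 0.000324 m³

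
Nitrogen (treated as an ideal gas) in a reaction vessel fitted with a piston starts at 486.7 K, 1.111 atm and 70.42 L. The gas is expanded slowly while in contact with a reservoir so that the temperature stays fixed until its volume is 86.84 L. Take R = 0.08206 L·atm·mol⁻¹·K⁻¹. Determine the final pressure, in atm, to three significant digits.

P₂ ≈ 0.901 atm

T constant ⇒ Boyle's law P V = const: T₂ = T₁; P₂ = P₁·(V₁/V₂) = 0.9009 atm.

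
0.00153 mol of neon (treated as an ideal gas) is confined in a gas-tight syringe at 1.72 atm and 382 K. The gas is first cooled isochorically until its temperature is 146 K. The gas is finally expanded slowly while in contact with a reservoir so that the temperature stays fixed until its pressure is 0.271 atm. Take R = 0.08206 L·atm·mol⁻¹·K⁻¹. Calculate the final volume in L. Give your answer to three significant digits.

From PV = nRT: V₁ = nRT₁/P₁ = 0.02788 L.
Isochoric, so P/T is constant: V₂ = V₁; P₂ = P₁·(T₂/T₁) = 0.6574 atm.
Isothermal, so P V is constant: T₃ = T₂; V₃ = V₂·(P₂/P₃) = 0.06764 L.

V₃ ≈ 0.0676 L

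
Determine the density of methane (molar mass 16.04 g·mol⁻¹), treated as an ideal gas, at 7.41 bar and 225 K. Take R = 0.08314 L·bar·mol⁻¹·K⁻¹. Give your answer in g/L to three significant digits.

ρ = PM/(RT) = (7.41 × 16.04) / (0.08314 × 225.0)

ρ ≈ 6.35 g/L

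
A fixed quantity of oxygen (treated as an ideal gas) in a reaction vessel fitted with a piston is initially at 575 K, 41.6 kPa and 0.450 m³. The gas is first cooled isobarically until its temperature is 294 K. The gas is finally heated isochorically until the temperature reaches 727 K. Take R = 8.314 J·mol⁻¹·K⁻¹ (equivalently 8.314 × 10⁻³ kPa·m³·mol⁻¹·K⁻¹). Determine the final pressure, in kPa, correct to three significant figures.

P₃ ≈ 103 kPa

P constant ⇒ V ∝ T: P₂ = P₁; V₂ = V₁·(T₂/T₁) = 0.2301 m³.
Isochoric, so P/T is constant: V₃ = V₂; P₃ = P₂·(T₃/T₂) = 102.9 kPa.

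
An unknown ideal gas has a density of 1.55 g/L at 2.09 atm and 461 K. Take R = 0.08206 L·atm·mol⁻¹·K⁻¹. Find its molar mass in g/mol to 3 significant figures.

ρ = PM/(RT) ⇒ M = ρRT/P = (1.55 × 0.08206 × 461.0) / 2.09

M ≈ 28.1 g/mol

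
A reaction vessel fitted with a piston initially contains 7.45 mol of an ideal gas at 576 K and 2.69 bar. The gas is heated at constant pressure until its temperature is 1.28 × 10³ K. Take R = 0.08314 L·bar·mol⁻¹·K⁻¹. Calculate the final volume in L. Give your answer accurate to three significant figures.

From PV = nRT: V₁ = nRT₁/P₁ = 132.6 L.
P constant ⇒ V ∝ T: P₂ = P₁; V₂ = V₁·(T₂/T₁) = 294.7 L.

V₂ ≈ 295 L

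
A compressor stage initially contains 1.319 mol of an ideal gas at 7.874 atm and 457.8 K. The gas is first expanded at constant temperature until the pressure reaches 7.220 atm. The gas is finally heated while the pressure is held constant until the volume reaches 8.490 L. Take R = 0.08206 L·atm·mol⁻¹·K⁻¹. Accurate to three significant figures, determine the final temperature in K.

From PV = nRT: V₁ = nRT₁/P₁ = 6.293 L.
T constant ⇒ Boyle's law P V = const: T₂ = T₁; V₂ = V₁·(P₁/P₂) = 6.863 L.
Isobaric, so V/T is constant: P₃ = P₂; T₃ = T₂·(V₃/V₂) = 566.3 K.

T₃ ≈ 566 K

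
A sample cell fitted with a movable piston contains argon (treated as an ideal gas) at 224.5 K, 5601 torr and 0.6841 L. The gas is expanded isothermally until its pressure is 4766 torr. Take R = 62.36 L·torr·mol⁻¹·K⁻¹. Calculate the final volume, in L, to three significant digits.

V₂ ≈ 0.804 L

T constant ⇒ Boyle's law P V = const: T₂ = T₁; V₂ = V₁·(P₁/P₂) = 0.8040 L.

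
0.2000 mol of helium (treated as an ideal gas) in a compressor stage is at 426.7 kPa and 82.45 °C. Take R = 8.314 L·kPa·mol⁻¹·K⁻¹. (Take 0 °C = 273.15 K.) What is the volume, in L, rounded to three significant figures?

V ≈ 1.39 L

Convert: T = 355.60 K.
PV = nRT ⇒ V = nRT/P = (0.2000 × 8.314 × 355.60) / 426.7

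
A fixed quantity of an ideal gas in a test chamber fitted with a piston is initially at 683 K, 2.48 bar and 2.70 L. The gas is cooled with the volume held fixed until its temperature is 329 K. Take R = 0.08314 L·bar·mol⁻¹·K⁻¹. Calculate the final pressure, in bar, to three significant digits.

V constant ⇒ P ∝ T: V₂ = V₁; P₂ = P₁·(T₂/T₁) = 1.195 bar.

P₂ ≈ 1.19 bar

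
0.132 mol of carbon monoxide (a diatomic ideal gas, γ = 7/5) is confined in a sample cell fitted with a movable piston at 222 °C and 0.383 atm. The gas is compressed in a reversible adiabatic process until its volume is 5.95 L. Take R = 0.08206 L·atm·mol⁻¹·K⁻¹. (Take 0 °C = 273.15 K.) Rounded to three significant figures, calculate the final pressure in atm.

P₂ ≈ 1.27 atm

Convert: T₁ = 495.1 K.
From PV = nRT: V₁ = nRT₁/P₁ = 14.00 L.
Reversible adiabatic, γ = 7/5: T₂ = T₁·(V₁/V₂)^(γ−1) = 697.3 K; P₂ = P₁·(V₁/V₂)^γ = 1.269 atm.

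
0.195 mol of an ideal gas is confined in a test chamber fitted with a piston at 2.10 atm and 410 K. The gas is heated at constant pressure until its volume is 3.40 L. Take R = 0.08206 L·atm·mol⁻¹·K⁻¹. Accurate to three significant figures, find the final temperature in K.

From PV = nRT: V₁ = nRT₁/P₁ = 3.124 L.
Isobaric, so V/T is constant: P₂ = P₁; T₂ = T₁·(V₂/V₁) = 446.2 K.

T₂ ≈ 446 K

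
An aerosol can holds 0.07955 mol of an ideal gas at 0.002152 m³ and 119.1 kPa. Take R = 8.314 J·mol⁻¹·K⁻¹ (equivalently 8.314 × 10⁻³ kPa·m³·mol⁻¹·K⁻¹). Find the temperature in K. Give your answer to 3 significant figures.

PV = nRT ⇒ T = PV/(nR) = (119.1 × 0.002152) / (0.07955 × 8.314 × 10⁻³)

T ≈ 388 K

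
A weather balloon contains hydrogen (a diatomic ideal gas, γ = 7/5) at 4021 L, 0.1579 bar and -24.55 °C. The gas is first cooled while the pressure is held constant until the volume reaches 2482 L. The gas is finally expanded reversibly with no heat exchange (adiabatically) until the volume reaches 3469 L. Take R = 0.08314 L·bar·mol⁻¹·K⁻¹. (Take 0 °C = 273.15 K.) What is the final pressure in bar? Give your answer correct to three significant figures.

P₃ ≈ 0.0988 bar

Convert: T₁ = 248.6 K.
Isobaric, so V/T is constant: P₂ = P₁; T₂ = T₁·(V₂/V₁) = 153.5 K.
Reversible adiabatic, γ = 7/5: T₃ = T₂·(V₂/V₃)^(γ−1) = 134.2 K; P₃ = P₂·(V₂/V₃)^γ = 0.09881 bar.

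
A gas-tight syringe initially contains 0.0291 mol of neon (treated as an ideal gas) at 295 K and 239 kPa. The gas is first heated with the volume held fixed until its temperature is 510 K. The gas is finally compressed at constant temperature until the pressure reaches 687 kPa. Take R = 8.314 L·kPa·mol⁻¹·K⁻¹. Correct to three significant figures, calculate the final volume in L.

From PV = nRT: V₁ = nRT₁/P₁ = 0.2986 L.
Isochoric, so P/T is constant: V₂ = V₁; P₂ = P₁·(T₂/T₁) = 413.2 kPa.
Isothermal, so P V is constant: T₃ = T₂; V₃ = V₂·(P₂/P₃) = 0.1796 L.

V₃ ≈ 0.180 L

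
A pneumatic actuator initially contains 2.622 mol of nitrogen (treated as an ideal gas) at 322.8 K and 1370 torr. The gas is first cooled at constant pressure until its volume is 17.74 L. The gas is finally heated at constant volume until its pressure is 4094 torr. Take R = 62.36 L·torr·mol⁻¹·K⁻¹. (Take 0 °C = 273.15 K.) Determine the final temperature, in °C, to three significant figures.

T₃ ≈ 171 °C

From PV = nRT: V₁ = nRT₁/P₁ = 38.53 L.
Isobaric, so V/T is constant: P₂ = P₁; T₂ = T₁·(V₂/V₁) = 148.6 K.
Isochoric, so P/T is constant: V₃ = V₂; T₃ = T₂·(P₃/P₂) = 444.2 K.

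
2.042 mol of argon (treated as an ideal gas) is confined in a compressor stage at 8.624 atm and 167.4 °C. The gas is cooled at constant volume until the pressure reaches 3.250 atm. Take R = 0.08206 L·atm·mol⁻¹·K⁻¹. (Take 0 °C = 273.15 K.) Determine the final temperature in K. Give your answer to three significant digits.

Convert: T₁ = 440.5 K.
From PV = nRT: V₁ = nRT₁/P₁ = 8.560 L.
V constant ⇒ P ∝ T: V₂ = V₁; T₂ = T₁·(P₂/P₁) = 166.0 K.

T₂ ≈ 166 K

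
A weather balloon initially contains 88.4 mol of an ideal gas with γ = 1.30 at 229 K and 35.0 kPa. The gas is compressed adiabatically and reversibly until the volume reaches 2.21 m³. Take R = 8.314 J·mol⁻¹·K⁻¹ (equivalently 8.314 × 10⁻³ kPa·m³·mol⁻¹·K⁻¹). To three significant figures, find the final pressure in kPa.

P₂ ≈ 96.2 kPa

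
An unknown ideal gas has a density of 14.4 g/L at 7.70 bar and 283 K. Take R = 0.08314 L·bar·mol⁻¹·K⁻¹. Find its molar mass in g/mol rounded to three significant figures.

ρ = PM/(RT) ⇒ M = ρRT/P = (14.4 × 0.08314 × 283.0) / 7.70

M ≈ 44.0 g/mol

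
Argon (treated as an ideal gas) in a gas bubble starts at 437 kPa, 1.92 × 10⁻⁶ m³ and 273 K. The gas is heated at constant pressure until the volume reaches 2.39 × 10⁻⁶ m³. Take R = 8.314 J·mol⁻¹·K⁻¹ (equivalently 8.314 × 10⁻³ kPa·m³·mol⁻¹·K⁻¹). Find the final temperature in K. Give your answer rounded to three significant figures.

P constant ⇒ V ∝ T: P₂ = P₁; T₂ = T₁·(V₂/V₁) = 339.8 K.

T₂ ≈ 340 K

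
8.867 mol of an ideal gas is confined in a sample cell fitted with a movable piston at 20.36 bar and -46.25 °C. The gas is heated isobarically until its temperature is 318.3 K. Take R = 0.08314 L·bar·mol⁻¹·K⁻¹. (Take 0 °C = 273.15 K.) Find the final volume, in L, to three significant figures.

V₂ ≈ 11.5 L

Convert: T₁ = 226.9 K.
From PV = nRT: V₁ = nRT₁/P₁ = 8.216 L.
Isobaric, so V/T is constant: P₂ = P₁; V₂ = V₁·(T₂/T₁) = 11.53 L.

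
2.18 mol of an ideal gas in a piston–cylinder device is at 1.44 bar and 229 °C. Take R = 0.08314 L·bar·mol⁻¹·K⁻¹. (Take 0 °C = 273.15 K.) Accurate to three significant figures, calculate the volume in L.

V ≈ 63.2 L

Convert: T = 502.15 K.
PV = nRT ⇒ V = nRT/P = (2.18 × 0.08314 × 502.15) / 1.44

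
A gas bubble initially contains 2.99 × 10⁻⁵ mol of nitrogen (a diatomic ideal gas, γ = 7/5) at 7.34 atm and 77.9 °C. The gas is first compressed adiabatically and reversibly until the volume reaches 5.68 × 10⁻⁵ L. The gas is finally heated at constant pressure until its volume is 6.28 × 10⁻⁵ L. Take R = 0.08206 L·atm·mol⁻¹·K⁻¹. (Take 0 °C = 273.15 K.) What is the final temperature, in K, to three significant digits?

T₃ ≈ 519 K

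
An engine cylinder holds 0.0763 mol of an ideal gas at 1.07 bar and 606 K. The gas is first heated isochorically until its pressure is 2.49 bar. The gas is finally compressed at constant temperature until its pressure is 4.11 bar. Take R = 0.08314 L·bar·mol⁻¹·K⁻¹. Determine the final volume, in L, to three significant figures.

From PV = nRT: V₁ = nRT₁/P₁ = 3.593 L.
Isochoric, so P/T is constant: V₂ = V₁; T₂ = T₁·(P₂/P₁) = 1410 K.
Isothermal, so P V is constant: T₃ = T₂; V₃ = V₂·(P₂/P₃) = 2.177 L.

V₃ ≈ 2.18 L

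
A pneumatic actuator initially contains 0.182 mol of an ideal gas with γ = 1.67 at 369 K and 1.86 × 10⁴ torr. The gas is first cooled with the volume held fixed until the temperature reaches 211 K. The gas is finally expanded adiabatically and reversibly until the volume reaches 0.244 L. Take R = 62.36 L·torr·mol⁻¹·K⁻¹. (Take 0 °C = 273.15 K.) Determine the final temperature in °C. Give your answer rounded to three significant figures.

From PV = nRT: V₁ = nRT₁/P₁ = 0.2252 L.
Isochoric, so P/T is constant: V₂ = V₁; P₂ = P₁·(T₂/T₁) = 1.064e+04 torr.
Reversible adiabatic, γ = 1.67: T₃ = T₂·(V₂/V₃)^(γ−1) = 199.9 K; P₃ = P₂·(V₂/V₃)^γ = 9300 torr.

T₃ ≈ -73.2 °C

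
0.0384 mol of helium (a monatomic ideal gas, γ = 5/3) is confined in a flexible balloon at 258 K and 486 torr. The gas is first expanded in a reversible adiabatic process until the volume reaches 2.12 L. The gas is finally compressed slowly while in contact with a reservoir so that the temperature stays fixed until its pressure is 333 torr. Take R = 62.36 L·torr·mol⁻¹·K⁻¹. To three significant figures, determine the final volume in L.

V₃ ≈ 1.32 L

From PV = nRT: V₁ = nRT₁/P₁ = 1.271 L.
Adiabatic (γ = 5/3), T V^(γ−1) and P V^γ constant: T₂ = T₁·(V₁/V₂)^(γ−1) = 183.5 K; P₂ = P₁·(V₁/V₂)^γ = 207.2 torr.
T constant ⇒ Boyle's law P V = const: T₃ = T₂; V₃ = V₂·(P₂/P₃) = 1.319 L.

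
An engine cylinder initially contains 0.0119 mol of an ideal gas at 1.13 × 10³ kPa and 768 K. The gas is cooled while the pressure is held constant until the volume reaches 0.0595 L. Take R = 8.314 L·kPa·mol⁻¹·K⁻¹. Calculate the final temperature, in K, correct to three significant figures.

From PV = nRT: V₁ = nRT₁/P₁ = 0.06724 L.
Isobaric, so V/T is constant: P₂ = P₁; T₂ = T₁·(V₂/V₁) = 679.6 K.

T₂ ≈ 680 K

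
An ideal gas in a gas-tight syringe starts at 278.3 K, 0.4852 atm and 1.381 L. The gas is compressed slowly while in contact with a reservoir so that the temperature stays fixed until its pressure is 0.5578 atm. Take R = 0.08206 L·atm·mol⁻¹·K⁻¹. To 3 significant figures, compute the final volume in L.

V₂ ≈ 1.20 L

T constant ⇒ Boyle's law P V = const: T₂ = T₁; V₂ = V₁·(P₁/P₂) = 1.201 L.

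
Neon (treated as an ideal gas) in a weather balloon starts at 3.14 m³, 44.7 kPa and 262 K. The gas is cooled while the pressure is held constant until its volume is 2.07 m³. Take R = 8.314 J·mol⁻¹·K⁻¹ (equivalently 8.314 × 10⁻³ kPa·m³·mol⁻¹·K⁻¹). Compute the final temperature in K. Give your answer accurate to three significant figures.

T₂ ≈ 173 K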